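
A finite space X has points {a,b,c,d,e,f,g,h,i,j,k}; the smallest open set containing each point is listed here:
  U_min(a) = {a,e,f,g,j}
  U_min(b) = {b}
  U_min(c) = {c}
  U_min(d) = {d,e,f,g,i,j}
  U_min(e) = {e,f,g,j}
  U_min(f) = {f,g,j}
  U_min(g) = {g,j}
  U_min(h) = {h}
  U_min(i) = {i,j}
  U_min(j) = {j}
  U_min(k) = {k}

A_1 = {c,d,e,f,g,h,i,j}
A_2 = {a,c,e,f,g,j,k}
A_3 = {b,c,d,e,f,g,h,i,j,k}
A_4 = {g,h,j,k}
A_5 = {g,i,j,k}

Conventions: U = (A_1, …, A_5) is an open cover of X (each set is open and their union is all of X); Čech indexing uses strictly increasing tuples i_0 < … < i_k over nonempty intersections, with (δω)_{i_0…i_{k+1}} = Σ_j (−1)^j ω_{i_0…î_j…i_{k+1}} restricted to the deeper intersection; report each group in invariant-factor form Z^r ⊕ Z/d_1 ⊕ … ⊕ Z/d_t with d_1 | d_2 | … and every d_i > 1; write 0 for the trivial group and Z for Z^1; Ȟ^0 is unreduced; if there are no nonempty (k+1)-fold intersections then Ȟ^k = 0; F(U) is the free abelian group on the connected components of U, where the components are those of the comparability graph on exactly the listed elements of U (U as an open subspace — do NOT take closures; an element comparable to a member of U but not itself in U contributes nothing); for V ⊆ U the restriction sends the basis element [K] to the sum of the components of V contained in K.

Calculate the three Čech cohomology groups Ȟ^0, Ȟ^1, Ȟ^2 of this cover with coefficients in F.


intersection data:
  A12={c,e,f,g,j} A13={c,d,e,f,g,h,i,j} A14={g,h,j} A15={g,i,j} A23={c,e,f,g,j,k} A24={g,j,k} A25={g,j,k} A34={g,h,j,k} A35={g,i,j,k} A45={g,j,k}
  A123={c,e,f,g,j} A124={g,j} A125={g,j} A134={g,h,j} A135={g,i,j} A145={g,j} A234={g,j,k} A235={g,j,k} A245={g,j,k} A345={g,j,k}
  A1234={g,j} A1235={g,j} A1245={g,j} A1345={g,j} A2345={g,j,k}
  A12345={g,j}
components per intersection:
  A1: {c} {d,e,f,g,i,j} {h}
  A2: {a,e,f,g,j} {c} {k}
  A3: {b} {c} {d,e,f,g,i,j} {h} {k}
  A4: {g,j} {h} {k}
  A5: {g,i,j} {k}
  A12: {c} {e,f,g,j}
  A13: {c} {d,e,f,g,i,j} {h}
  A14: {g,j} {h}
  A15: {g,i,j}
  A23: {c} {e,f,g,j} {k}
  A24: {g,j} {k}
  A25: {g,j} {k}
  A34: {g,j} {h} {k}
  A35: {g,i,j} {k}
  A45: {g,j} {k}
  A123: {c} {e,f,g,j}
  A124: {g,j}
  A125: {g,j}
  A134: {g,j} {h}
  A135: {g,i,j}
  A145: {g,j}
  A234: {g,j} {k}
  A235: {g,j} {k}
  A245: {g,j} {k}
  A345: {g,j} {k}
  A1234: {g,j}
  A1235: {g,j}
  A1245: {g,j}
  A1345: {g,j}
  A2345: {g,j} {k}
  A12345: {g,j}
C dims 16,22,16,6; δ0: rk 11, SNF 1^11; δ1: rk 11, SNF 1^11; δ2: rk 5, SNF 1^5
Ȟ^0 = (16 − 11) − 0 = 5, so Ȟ^0 ≅ Z^5
Ȟ^1 = (22 − 11) − 11 = 0, so Ȟ^1 ≅ 0
Ȟ^2 = (16 − 5) − 11 = 0, so Ȟ^2 ≅ 0

Ȟ^0 ≅ Z^5, Ȟ^1 ≅ 0, Ȟ^2 ≅ 0


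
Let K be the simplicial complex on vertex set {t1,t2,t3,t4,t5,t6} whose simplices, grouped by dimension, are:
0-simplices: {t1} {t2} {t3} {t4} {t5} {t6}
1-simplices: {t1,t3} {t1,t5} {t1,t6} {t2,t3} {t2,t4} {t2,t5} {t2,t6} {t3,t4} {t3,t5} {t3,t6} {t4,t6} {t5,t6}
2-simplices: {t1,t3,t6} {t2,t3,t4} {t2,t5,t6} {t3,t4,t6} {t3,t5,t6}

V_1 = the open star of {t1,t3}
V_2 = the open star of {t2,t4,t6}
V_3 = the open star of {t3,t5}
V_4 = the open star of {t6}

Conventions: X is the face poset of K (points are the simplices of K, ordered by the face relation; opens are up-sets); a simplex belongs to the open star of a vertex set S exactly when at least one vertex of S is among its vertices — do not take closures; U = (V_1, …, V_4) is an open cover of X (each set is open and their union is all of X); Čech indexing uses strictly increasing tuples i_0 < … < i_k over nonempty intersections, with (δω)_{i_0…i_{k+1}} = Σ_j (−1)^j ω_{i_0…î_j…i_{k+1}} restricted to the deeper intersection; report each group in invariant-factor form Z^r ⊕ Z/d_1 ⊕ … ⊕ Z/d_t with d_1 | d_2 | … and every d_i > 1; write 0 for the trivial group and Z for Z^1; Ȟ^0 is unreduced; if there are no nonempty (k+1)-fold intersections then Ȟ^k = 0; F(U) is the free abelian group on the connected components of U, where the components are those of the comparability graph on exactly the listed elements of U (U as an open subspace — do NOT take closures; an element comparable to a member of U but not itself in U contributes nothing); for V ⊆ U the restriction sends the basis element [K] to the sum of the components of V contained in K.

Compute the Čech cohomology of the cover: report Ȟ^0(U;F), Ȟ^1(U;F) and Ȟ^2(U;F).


Ȟ^0 ≅ Z, Ȟ^1 ≅ Z, Ȟ^2 ≅ 0

nerve of the cover:
  V1={{t1},{t3},{t1,t3},{t1,t5},{t1,t6},{t2,t3},{t3,t4},{t3,t5},{t3,t6},{t1,t3,t6},{t2,t3,t4},{t3,t4,t6},{t3,t5,t6}} V2={{t2},{t4},{t6},{t1,t6},{t2,t3},{t2,t4},{t2,t5},{t2,t6},{t3,t4},{t3,t6},{t4,t6},{t5,t6},{t1,t3,t6},{t2,t3,t4},{t2,t5,t6},{t3,t4,t6},{t3,t5,t6}} V3={{t3},{t5},{t1,t3},{t1,t5},{t2,t3},{t2,t5},{t3,t4},{t3,t5},{t3,t6},{t5,t6},{t1,t3,t6},{t2,t3,t4},{t2,t5,t6},{t3,t4,t6},{t3,t5,t6}} V4={{t6},{t1,t6},{t2,t6},{t3,t6},{t4,t6},{t5,t6},{t1,t3,t6},{t2,t5,t6},{t3,t4,t6},{t3,t5,t6}}
  V12={{t1,t6},{t2,t3},{t3,t4},{t3,t6},{t1,t3,t6},{t2,t3,t4},{t3,t4,t6},{t3,t5,t6}} V13={{t3},{t1,t3},{t1,t5},{t2,t3},{t3,t4},{t3,t5},{t3,t6},{t1,t3,t6},{t2,t3,t4},{t3,t4,t6},{t3,t5,t6}} V14={{t1,t6},{t3,t6},{t1,t3,t6},{t3,t4,t6},{t3,t5,t6}} V23={{t2,t3},{t2,t5},{t3,t4},{t3,t6},{t5,t6},{t1,t3,t6},{t2,t3,t4},{t2,t5,t6},{t3,t4,t6},{t3,t5,t6}} V24={{t6},{t1,t6},{t2,t6},{t3,t6},{t4,t6},{t5,t6},{t1,t3,t6},{t2,t5,t6},{t3,t4,t6},{t3,t5,t6}} V34={{t3,t6},{t5,t6},{t1,t3,t6},{t2,t5,t6},{t3,t4,t6},{t3,t5,t6}}
  V123={{t2,t3},{t3,t4},{t3,t6},{t1,t3,t6},{t2,t3,t4},{t3,t4,t6},{t3,t5,t6}} V124={{t1,t6},{t3,t6},{t1,t3,t6},{t3,t4,t6},{t3,t5,t6}} V134={{t3,t6},{t1,t3,t6},{t3,t4,t6},{t3,t5,t6}} V234={{t3,t6},{t5,t6},{t1,t3,t6},{t2,t5,t6},{t3,t4,t6},{t3,t5,t6}}
  V1234={{t3,t6},{t1,t3,t6},{t3,t4,t6},{t3,t5,t6}}
components per intersection:
  V1: {{t1},{t3},{t1,t3},{t1,t5},{t1,t6},{t2,t3},{t3,t4},{t3,t5},{t3,t6},{t1,t3,t6},{t2,t3,t4},{t3,t4,t6},{t3,t5,t6}}
  V2: {{t2},{t4},{t6},{t1,t6},{t2,t3},{t2,t4},{t2,t5},{t2,t6},{t3,t4},{t3,t6},{t4,t6},{t5,t6},{t1,t3,t6},{t2,t3,t4},{t2,t5,t6},{t3,t4,t6},{t3,t5,t6}}
  V3: {{t3},{t5},{t1,t3},{t1,t5},{t2,t3},{t2,t5},{t3,t4},{t3,t5},{t3,t6},{t5,t6},{t1,t3,t6},{t2,t3,t4},{t2,t5,t6},{t3,t4,t6},{t3,t5,t6}}
  V4: {{t6},{t1,t6},{t2,t6},{t3,t6},{t4,t6},{t5,t6},{t1,t3,t6},{t2,t5,t6},{t3,t4,t6},{t3,t5,t6}}
  V12: {{t1,t6},{t2,t3},{t3,t4},{t3,t6},{t1,t3,t6},{t2,t3,t4},{t3,t4,t6},{t3,t5,t6}}
  V13: {{t3},{t1,t3},{t2,t3},{t3,t4},{t3,t5},{t3,t6},{t1,t3,t6},{t2,t3,t4},{t3,t4,t6},{t3,t5,t6}} {{t1,t5}}
  V14: {{t1,t6},{t3,t6},{t1,t3,t6},{t3,t4,t6},{t3,t5,t6}}
  V23: {{t2,t3},{t2,t5},{t3,t4},{t3,t6},{t5,t6},{t1,t3,t6},{t2,t3,t4},{t2,t5,t6},{t3,t4,t6},{t3,t5,t6}}
  V24: {{t6},{t1,t6},{t2,t6},{t3,t6},{t4,t6},{t5,t6},{t1,t3,t6},{t2,t5,t6},{t3,t4,t6},{t3,t5,t6}}
  V34: {{t3,t6},{t5,t6},{t1,t3,t6},{t2,t5,t6},{t3,t4,t6},{t3,t5,t6}}
  V123: {{t2,t3},{t3,t4},{t3,t6},{t1,t3,t6},{t2,t3,t4},{t3,t4,t6},{t3,t5,t6}}
  V124: {{t1,t6},{t3,t6},{t1,t3,t6},{t3,t4,t6},{t3,t5,t6}}
  V134: {{t3,t6},{t1,t3,t6},{t3,t4,t6},{t3,t5,t6}}
  V234: {{t3,t6},{t5,t6},{t1,t3,t6},{t2,t5,t6},{t3,t4,t6},{t3,t5,t6}}
  V1234: {{t3,t6},{t1,t3,t6},{t3,t4,t6},{t3,t5,t6}}
C dims 4,7,4,1; δ0: rk 3, SNF 1^3; δ1: rk 3, SNF 1^3; δ2: rk 1, SNF 1^1
Ȟ^0 = (4 − 3) − 0 = 1, so Ȟ^0 ≅ Z
Ȟ^1 = (7 − 3) − 3 = 1, so Ȟ^1 ≅ Z
Ȟ^2 = (4 − 1) − 3 = 0, so Ȟ^2 ≅ 0


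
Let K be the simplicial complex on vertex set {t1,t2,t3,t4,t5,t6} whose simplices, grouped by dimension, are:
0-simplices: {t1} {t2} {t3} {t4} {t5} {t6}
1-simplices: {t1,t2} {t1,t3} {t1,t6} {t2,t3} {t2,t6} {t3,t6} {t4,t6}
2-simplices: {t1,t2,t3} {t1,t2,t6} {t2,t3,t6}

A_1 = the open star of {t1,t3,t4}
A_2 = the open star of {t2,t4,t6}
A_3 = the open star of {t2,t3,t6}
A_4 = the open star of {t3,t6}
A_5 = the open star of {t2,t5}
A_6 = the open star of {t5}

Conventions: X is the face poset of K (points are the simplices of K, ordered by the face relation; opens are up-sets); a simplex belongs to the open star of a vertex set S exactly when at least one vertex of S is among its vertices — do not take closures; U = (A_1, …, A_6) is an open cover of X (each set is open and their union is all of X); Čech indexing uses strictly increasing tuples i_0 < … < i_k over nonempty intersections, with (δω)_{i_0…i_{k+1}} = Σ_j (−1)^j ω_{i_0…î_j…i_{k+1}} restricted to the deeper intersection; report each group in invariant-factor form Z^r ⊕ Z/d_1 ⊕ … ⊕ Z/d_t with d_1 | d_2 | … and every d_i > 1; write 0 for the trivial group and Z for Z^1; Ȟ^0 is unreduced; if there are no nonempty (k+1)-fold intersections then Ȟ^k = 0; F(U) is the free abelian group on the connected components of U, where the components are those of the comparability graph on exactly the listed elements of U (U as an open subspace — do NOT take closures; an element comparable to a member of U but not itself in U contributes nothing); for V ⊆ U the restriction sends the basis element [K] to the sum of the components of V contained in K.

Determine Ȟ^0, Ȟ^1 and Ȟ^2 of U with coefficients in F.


Ȟ^0(U;F) ≅ Z^2, Ȟ^1(U;F) ≅ 0, Ȟ^2(U;F) ≅ 0

intersection data:
  A1={{t1},{t3},{t4},{t1,t2},{t1,t3},{t1,t6},{t2,t3},{t3,t6},{t4,t6},{t1,t2,t3},{t1,t2,t6},{t2,t3,t6}} A2={{t2},{t4},{t6},{t1,t2},{t1,t6},{t2,t3},{t2,t6},{t3,t6},{t4,t6},{t1,t2,t3},{t1,t2,t6},{t2,t3,t6}} A3={{t2},{t3},{t6},{t1,t2},{t1,t3},{t1,t6},{t2,t3},{t2,t6},{t3,t6},{t4,t6},{t1,t2,t3},{t1,t2,t6},{t2,t3,t6}} A4={{t3},{t6},{t1,t3},{t1,t6},{t2,t3},{t2,t6},{t3,t6},{t4,t6},{t1,t2,t3},{t1,t2,t6},{t2,t3,t6}} A5={{t2},{t5},{t1,t2},{t2,t3},{t2,t6},{t1,t2,t3},{t1,t2,t6},{t2,t3,t6}} A6={{t5}}
  A12={{t4},{t1,t2},{t1,t6},{t2,t3},{t3,t6},{t4,t6},{t1,t2,t3},{t1,t2,t6},{t2,t3,t6}} A13={{t3},{t1,t2},{t1,t3},{t1,t6},{t2,t3},{t3,t6},{t4,t6},{t1,t2,t3},{t1,t2,t6},{t2,t3,t6}} A14={{t3},{t1,t3},{t1,t6},{t2,t3},{t3,t6},{t4,t6},{t1,t2,t3},{t1,t2,t6},{t2,t3,t6}} A15={{t1,t2},{t2,t3},{t1,t2,t3},{t1,t2,t6},{t2,t3,t6}} A23={{t2},{t6},{t1,t2},{t1,t6},{t2,t3},{t2,t6},{t3,t6},{t4,t6},{t1,t2,t3},{t1,t2,t6},{t2,t3,t6}} A24={{t6},{t1,t6},{t2,t3},{t2,t6},{t3,t6},{t4,t6},{t1,t2,t3},{t1,t2,t6},{t2,t3,t6}} A25={{t2},{t1,t2},{t2,t3},{t2,t6},{t1,t2,t3},{t1,t2,t6},{t2,t3,t6}} A34={{t3},{t6},{t1,t3},{t1,t6},{t2,t3},{t2,t6},{t3,t6},{t4,t6},{t1,t2,t3},{t1,t2,t6},{t2,t3,t6}} A35={{t2},{t1,t2},{t2,t3},{t2,t6},{t1,t2,t3},{t1,t2,t6},{t2,t3,t6}} A45={{t2,t3},{t2,t6},{t1,t2,t3},{t1,t2,t6},{t2,t3,t6}} A56={{t5}}
  A123={{t1,t2},{t1,t6},{t2,t3},{t3,t6},{t4,t6},{t1,t2,t3},{t1,t2,t6},{t2,t3,t6}} A124={{t1,t6},{t2,t3},{t3,t6},{t4,t6},{t1,t2,t3},{t1,t2,t6},{t2,t3,t6}} A125={{t1,t2},{t2,t3},{t1,t2,t3},{t1,t2,t6},{t2,t3,t6}} A134={{t3},{t1,t3},{t1,t6},{t2,t3},{t3,t6},{t4,t6},{t1,t2,t3},{t1,t2,t6},{t2,t3,t6}} A135={{t1,t2},{t2,t3},{t1,t2,t3},{t1,t2,t6},{t2,t3,t6}} A145={{t2,t3},{t1,t2,t3},{t1,t2,t6},{t2,t3,t6}} A234={{t6},{t1,t6},{t2,t3},{t2,t6},{t3,t6},{t4,t6},{t1,t2,t3},{t1,t2,t6},{t2,t3,t6}} A235={{t2},{t1,t2},{t2,t3},{t2,t6},{t1,t2,t3},{t1,t2,t6},{t2,t3,t6}} A245={{t2,t3},{t2,t6},{t1,t2,t3},{t1,t2,t6},{t2,t3,t6}} A345={{t2,t3},{t2,t6},{t1,t2,t3},{t1,t2,t6},{t2,t3,t6}}
  A1234={{t1,t6},{t2,t3},{t3,t6},{t4,t6},{t1,t2,t3},{t1,t2,t6},{t2,t3,t6}} A1235={{t1,t2},{t2,t3},{t1,t2,t3},{t1,t2,t6},{t2,t3,t6}} A1245={{t2,t3},{t1,t2,t3},{t1,t2,t6},{t2,t3,t6}} A1345={{t2,t3},{t1,t2,t3},{t1,t2,t6},{t2,t3,t6}} A2345={{t2,t3},{t2,t6},{t1,t2,t3},{t1,t2,t6},{t2,t3,t6}}
  A12345={{t2,t3},{t1,t2,t3},{t1,t2,t6},{t2,t3,t6}}
components per intersection:
  A1: {{t1},{t3},{t1,t2},{t1,t3},{t1,t6},{t2,t3},{t3,t6},{t1,t2,t3},{t1,t2,t6},{t2,t3,t6}} {{t4},{t4,t6}}
  A2: {{t2},{t4},{t6},{t1,t2},{t1,t6},{t2,t3},{t2,t6},{t3,t6},{t4,t6},{t1,t2,t3},{t1,t2,t6},{t2,t3,t6}}
  A3: {{t2},{t3},{t6},{t1,t2},{t1,t3},{t1,t6},{t2,t3},{t2,t6},{t3,t6},{t4,t6},{t1,t2,t3},{t1,t2,t6},{t2,t3,t6}}
  A4: {{t3},{t6},{t1,t3},{t1,t6},{t2,t3},{t2,t6},{t3,t6},{t4,t6},{t1,t2,t3},{t1,t2,t6},{t2,t3,t6}}
  A5: {{t2},{t1,t2},{t2,t3},{t2,t6},{t1,t2,t3},{t1,t2,t6},{t2,t3,t6}} {{t5}}
  A6: {{t5}}
  A12: {{t4},{t4,t6}} {{t1,t2},{t1,t6},{t2,t3},{t3,t6},{t1,t2,t3},{t1,t2,t6},{t2,t3,t6}}
  A13: {{t3},{t1,t2},{t1,t3},{t1,t6},{t2,t3},{t3,t6},{t1,t2,t3},{t1,t2,t6},{t2,t3,t6}} {{t4,t6}}
  A14: {{t3},{t1,t3},{t2,t3},{t3,t6},{t1,t2,t3},{t2,t3,t6}} {{t1,t6},{t1,t2,t6}} {{t4,t6}}
  A15: {{t1,t2},{t2,t3},{t1,t2,t3},{t1,t2,t6},{t2,t3,t6}}
  A23: {{t2},{t6},{t1,t2},{t1,t6},{t2,t3},{t2,t6},{t3,t6},{t4,t6},{t1,t2,t3},{t1,t2,t6},{t2,t3,t6}}
  A24: {{t6},{t1,t6},{t2,t3},{t2,t6},{t3,t6},{t4,t6},{t1,t2,t3},{t1,t2,t6},{t2,t3,t6}}
  A25: {{t2},{t1,t2},{t2,t3},{t2,t6},{t1,t2,t3},{t1,t2,t6},{t2,t3,t6}}
  A34: {{t3},{t6},{t1,t3},{t1,t6},{t2,t3},{t2,t6},{t3,t6},{t4,t6},{t1,t2,t3},{t1,t2,t6},{t2,t3,t6}}
  A35: {{t2},{t1,t2},{t2,t3},{t2,t6},{t1,t2,t3},{t1,t2,t6},{t2,t3,t6}}
  A45: {{t2,t3},{t2,t6},{t1,t2,t3},{t1,t2,t6},{t2,t3,t6}}
  A56: {{t5}}
  A123: {{t1,t2},{t1,t6},{t2,t3},{t3,t6},{t1,t2,t3},{t1,t2,t6},{t2,t3,t6}} {{t4,t6}}
  A124: {{t1,t6},{t1,t2,t6}} {{t2,t3},{t3,t6},{t1,t2,t3},{t2,t3,t6}} {{t4,t6}}
  A125: {{t1,t2},{t2,t3},{t1,t2,t3},{t1,t2,t6},{t2,t3,t6}}
  A134: {{t3},{t1,t3},{t2,t3},{t3,t6},{t1,t2,t3},{t2,t3,t6}} {{t1,t6},{t1,t2,t6}} {{t4,t6}}
  A135: {{t1,t2},{t2,t3},{t1,t2,t3},{t1,t2,t6},{t2,t3,t6}}
  A145: {{t2,t3},{t1,t2,t3},{t2,t3,t6}} {{t1,t2,t6}}
  A234: {{t6},{t1,t6},{t2,t3},{t2,t6},{t3,t6},{t4,t6},{t1,t2,t3},{t1,t2,t6},{t2,t3,t6}}
  A235: {{t2},{t1,t2},{t2,t3},{t2,t6},{t1,t2,t3},{t1,t2,t6},{t2,t3,t6}}
  A245: {{t2,t3},{t2,t6},{t1,t2,t3},{t1,t2,t6},{t2,t3,t6}}
  A345: {{t2,t3},{t2,t6},{t1,t2,t3},{t1,t2,t6},{t2,t3,t6}}
  A1234: {{t1,t6},{t1,t2,t6}} {{t2,t3},{t3,t6},{t1,t2,t3},{t2,t3,t6}} {{t4,t6}}
  A1235: {{t1,t2},{t2,t3},{t1,t2,t3},{t1,t2,t6},{t2,t3,t6}}
  A1245: {{t2,t3},{t1,t2,t3},{t2,t3,t6}} {{t1,t2,t6}}
  A1345: {{t2,t3},{t1,t2,t3},{t2,t3,t6}} {{t1,t2,t6}}
  A2345: {{t2,t3},{t2,t6},{t1,t2,t3},{t1,t2,t6},{t2,t3,t6}}
  A12345: {{t2,t3},{t1,t2,t3},{t2,t3,t6}} {{t1,t2,t6}}
C dims 8,15,16,9; δ0: rk 6, SNF 1^6; δ1: rk 9, SNF 1^9; δ2: rk 7, SNF 1^7
Ȟ^0 = (8 − 6) − 0 = 2, so Ȟ^0 ≅ Z^2
Ȟ^1 = (15 − 9) − 6 = 0, so Ȟ^1 ≅ 0
Ȟ^2 = (16 − 7) − 9 = 0, so Ȟ^2 ≅ 0


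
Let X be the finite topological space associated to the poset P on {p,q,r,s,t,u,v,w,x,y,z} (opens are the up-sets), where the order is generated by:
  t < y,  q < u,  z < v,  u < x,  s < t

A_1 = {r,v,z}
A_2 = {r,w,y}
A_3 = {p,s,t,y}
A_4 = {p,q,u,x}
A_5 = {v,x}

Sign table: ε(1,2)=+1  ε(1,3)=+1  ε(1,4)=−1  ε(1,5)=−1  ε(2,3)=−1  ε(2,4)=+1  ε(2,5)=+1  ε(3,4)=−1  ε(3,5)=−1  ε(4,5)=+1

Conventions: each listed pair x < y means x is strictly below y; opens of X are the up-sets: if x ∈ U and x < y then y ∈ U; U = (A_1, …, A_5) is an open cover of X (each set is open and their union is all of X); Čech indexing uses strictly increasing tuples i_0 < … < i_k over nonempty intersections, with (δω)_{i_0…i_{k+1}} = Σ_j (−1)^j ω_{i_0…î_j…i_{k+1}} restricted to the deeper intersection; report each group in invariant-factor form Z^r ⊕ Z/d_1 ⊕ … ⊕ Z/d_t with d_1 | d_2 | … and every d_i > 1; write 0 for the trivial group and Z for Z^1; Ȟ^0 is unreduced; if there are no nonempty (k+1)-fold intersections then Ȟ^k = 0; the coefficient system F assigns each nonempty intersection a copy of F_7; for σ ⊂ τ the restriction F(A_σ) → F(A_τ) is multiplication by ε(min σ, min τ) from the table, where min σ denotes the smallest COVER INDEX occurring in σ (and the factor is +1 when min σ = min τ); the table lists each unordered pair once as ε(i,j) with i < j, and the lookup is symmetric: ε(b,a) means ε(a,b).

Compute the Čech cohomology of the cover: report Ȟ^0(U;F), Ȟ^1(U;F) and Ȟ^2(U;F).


cover nerve:
  A12={r} A15={v} A23={y} A34={p} A45={x}
C dims 5,5; δ0: rk_F7 5
Ȟ^0: (5−5)−0=0 ⇒ 0
Ȟ^1: (5−0)−5=0 ⇒ 0
Ȟ^2: (0−0)−0=0 ⇒ 0

Ȟ^0(U;F) ≅ 0, Ȟ^1(U;F) ≅ 0 and Ȟ^2(U;F) ≅ 0


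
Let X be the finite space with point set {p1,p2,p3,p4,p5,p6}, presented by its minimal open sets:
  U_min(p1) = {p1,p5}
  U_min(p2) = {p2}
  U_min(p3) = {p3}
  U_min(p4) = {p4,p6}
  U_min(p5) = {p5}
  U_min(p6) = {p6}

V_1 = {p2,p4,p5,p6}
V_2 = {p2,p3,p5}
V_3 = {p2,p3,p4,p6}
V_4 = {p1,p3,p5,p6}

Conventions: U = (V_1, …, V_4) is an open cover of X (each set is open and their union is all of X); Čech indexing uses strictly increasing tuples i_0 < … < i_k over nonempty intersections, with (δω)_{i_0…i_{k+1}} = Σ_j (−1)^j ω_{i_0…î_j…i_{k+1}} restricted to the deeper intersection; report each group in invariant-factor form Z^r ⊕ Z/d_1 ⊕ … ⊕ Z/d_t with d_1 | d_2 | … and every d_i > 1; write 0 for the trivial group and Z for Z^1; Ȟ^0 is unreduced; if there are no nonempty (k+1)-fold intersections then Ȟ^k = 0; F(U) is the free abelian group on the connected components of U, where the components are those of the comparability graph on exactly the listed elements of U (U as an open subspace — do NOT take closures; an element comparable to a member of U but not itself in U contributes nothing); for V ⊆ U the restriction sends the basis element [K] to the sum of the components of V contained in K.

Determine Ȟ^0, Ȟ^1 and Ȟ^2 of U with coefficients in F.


intersection data:
  V12={p2,p5} V13={p2,p4,p6} V14={p5,p6} V23={p2,p3} V24={p3,p5} V34={p3,p6}
  V123={p2} V124={p5} V134={p6} V234={p3}
components per intersection:
  V1: {p2} {p4,p6} {p5}
  V2: {p2} {p3} {p5}
  V3: {p2} {p3} {p4,p6}
  V4: {p1,p5} {p3} {p6}
  V12: {p2} {p5}
  V13: {p2} {p4,p6}
  V14: {p5} {p6}
  V23: {p2} {p3}
  V24: {p3} {p5}
  V34: {p3} {p6}
  V123: {p2}
  V124: {p5}
  V134: {p6}
  V234: {p3}
C dims 12,12,4; δ0: rk 8, SNF 1^8; δ1: rk 4, SNF 1^4
Ȟ^0 = (12 − 8) − 0 = 4, so Ȟ^0 ≅ Z^4
Ȟ^1 = (12 − 4) − 8 = 0, so Ȟ^1 ≅ 0
Ȟ^2 = (4 − 0) − 4 = 0, so Ȟ^2 ≅ 0

Ȟ^0 = Z^4,  Ȟ^1 = 0,  Ȟ^2 = 0


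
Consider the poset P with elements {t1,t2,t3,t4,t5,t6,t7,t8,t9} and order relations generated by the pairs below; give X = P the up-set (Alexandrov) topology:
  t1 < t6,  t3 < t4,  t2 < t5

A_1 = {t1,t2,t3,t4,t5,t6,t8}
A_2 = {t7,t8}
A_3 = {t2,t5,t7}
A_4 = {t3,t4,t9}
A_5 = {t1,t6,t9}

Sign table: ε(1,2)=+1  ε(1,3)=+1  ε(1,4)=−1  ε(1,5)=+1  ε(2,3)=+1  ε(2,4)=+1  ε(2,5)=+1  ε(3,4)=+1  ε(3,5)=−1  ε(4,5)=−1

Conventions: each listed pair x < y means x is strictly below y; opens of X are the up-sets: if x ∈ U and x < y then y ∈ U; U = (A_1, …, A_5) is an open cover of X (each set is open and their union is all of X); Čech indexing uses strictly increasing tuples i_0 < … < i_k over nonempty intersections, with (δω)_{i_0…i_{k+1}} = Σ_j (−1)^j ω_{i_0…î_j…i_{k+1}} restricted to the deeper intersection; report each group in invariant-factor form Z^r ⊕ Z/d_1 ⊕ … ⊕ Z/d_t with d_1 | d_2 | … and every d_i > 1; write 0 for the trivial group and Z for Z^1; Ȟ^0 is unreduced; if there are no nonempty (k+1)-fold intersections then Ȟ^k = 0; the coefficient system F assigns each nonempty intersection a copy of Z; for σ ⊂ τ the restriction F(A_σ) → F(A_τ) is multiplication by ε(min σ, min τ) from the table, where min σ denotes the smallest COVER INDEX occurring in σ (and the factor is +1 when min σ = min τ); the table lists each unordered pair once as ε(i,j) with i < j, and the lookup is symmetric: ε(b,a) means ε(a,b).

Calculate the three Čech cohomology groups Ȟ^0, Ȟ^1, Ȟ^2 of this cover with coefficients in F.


Ȟ^0(U;F) ≅ Z; Ȟ^1(U;F) ≅ Z^2; Ȟ^2(U;F) ≅ 0

cover nerve:
  A12={t8} A13={t2,t5} A14={t3,t4} A15={t1,t6} A23={t7} A45={t9}
C dims 5,6; δ0: rk 4, SNF 1^4
Ȟ^0: (5−4)−0=1 ⇒ Z
Ȟ^1: (6−0)−4=2 ⇒ Z^2
Ȟ^2: (0−0)−0=0 ⇒ 0


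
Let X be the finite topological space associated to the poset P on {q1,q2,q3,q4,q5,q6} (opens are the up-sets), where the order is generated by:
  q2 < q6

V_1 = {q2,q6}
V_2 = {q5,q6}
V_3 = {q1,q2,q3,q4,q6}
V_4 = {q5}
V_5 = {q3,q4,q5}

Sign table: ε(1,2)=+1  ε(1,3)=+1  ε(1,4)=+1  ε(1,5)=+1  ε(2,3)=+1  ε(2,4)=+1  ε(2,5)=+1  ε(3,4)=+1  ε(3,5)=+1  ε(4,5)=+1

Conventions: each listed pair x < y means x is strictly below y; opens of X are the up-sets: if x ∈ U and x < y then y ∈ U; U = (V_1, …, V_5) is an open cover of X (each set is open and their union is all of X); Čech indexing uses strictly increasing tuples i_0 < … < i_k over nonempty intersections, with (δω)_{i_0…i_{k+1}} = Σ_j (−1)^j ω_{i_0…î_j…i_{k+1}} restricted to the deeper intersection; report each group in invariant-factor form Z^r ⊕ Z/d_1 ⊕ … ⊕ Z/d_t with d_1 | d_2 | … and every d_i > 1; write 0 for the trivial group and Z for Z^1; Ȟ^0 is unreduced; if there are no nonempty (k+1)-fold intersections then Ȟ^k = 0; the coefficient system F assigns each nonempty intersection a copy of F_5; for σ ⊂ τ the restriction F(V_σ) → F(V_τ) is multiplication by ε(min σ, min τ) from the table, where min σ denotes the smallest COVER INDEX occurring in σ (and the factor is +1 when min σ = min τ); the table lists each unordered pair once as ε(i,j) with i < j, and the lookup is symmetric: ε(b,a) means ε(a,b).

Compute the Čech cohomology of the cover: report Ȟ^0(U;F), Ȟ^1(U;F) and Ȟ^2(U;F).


nonempty intersections:
  V12={q6} V13={q2,q6} V23={q6} V24={q5} V25={q5} V35={q3,q4} V45={q5}
  V123={q6} V245={q5}
C dims 5,7,2; δ0: rk_F5 4; δ1: rk_F5 2
Ȟ^0: (5−4)−0=1 ⇒ Z/5
Ȟ^1: (7−2)−4=1 ⇒ Z/5
Ȟ^2: (2−0)−2=0 ⇒ 0

Ȟ^0(U;F) ≅ Z/5; Ȟ^1(U;F) ≅ Z/5; Ȟ^2(U;F) ≅ 0


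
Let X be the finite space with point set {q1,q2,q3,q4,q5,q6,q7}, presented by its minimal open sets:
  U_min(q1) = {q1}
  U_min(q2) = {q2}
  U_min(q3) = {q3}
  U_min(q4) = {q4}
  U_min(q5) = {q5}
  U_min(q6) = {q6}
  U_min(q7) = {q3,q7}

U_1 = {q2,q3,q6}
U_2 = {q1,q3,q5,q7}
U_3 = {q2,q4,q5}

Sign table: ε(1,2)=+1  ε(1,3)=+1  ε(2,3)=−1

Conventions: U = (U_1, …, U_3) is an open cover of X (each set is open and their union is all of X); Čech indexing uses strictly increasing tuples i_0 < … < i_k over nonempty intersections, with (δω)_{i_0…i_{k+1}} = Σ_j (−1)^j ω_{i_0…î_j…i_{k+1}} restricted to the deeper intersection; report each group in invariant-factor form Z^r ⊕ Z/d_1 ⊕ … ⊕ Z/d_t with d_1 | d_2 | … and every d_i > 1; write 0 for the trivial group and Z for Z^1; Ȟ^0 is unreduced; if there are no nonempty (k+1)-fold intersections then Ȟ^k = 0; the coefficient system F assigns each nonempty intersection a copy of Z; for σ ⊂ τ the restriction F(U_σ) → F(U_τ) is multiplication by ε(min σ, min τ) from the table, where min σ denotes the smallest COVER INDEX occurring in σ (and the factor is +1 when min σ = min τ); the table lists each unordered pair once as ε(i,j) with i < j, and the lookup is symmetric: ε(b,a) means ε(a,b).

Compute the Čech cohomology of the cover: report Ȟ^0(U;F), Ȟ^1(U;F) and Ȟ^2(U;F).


Ȟ^0 = 0, Ȟ^1 = Z/2, Ȟ^2 = 0

nerve simplices:
  U12={q3} U13={q2} U23={q5}
C dims 3,3; δ0: rk 3, SNF 1^2·2
degree 0: 3−3−0 = 0 → Ȟ^0 ≅ 0
degree 1: 3−0−3 = 0 plus torsion [2] → Ȟ^1 ≅ Z/2
degree 2: 0−0−0 = 0 → Ȟ^2 ≅ 0


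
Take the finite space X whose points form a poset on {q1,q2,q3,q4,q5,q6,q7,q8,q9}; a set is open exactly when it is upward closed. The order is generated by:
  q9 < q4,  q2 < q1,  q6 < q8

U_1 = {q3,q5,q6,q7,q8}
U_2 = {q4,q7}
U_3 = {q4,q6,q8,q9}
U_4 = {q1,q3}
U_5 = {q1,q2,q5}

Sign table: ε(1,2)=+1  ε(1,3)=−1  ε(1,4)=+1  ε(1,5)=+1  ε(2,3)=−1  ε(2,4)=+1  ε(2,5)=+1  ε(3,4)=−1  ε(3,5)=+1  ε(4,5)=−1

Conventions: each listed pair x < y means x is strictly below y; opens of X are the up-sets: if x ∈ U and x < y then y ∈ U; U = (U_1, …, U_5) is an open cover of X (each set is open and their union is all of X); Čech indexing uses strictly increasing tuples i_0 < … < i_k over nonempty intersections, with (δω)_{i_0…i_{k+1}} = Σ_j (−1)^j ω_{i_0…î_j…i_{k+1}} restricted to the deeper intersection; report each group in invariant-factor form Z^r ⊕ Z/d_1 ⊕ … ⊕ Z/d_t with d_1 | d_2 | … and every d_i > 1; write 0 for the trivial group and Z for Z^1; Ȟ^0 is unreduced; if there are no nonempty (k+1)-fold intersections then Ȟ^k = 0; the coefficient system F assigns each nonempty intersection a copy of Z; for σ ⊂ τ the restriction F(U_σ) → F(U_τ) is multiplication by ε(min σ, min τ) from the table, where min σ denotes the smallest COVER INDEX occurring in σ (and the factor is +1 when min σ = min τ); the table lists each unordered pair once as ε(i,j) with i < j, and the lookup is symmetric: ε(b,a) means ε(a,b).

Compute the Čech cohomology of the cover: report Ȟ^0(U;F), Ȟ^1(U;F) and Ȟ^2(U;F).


nonempty intersections:
  U12={q7} U13={q6,q8} U14={q3} U15={q5} U23={q4} U45={q1}
C dims 5,6; δ0: rk 5, SNF 1^4·2
Ȟ^0: (5−5)−0=0 ⇒ 0
Ȟ^1: (6−0)−5=1 plus torsion [2] ⇒ Z ⊕ Z/2
Ȟ^2: (0−0)−0=0 ⇒ 0

Ȟ^0 = 0, Ȟ^1 = Z ⊕ Z/2 and Ȟ^2 = 0


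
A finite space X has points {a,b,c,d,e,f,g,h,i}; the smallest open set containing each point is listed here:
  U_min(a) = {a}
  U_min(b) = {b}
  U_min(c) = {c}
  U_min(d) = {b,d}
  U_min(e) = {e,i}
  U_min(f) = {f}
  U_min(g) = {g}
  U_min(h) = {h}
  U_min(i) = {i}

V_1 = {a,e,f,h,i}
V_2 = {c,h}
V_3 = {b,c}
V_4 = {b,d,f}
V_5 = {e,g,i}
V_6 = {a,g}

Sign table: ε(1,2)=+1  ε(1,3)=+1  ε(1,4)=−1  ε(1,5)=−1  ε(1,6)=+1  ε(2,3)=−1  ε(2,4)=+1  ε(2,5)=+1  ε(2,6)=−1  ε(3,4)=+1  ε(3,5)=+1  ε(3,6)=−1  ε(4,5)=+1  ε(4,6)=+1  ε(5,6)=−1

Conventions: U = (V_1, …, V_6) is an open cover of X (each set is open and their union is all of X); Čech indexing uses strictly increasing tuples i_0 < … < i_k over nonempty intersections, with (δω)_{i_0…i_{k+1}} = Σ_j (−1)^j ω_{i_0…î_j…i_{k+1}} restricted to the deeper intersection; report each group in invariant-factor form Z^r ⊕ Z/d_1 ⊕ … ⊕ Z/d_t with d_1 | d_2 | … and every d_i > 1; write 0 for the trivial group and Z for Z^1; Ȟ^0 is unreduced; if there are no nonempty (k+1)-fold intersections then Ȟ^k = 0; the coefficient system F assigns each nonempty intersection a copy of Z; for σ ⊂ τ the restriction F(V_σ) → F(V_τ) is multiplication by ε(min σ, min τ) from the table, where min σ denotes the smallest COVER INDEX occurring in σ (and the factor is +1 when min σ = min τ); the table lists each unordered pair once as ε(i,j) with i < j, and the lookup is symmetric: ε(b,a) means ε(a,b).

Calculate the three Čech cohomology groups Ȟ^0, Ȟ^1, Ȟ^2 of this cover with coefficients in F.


Ȟ^0 ≅ Z; Ȟ^1 ≅ Z^2; Ȟ^2 ≅ 0

intersection data:
  V12={h} V14={f} V15={e,i} V16={a} V23={c} V34={b} V56={g}
C dims 6,7; δ0: rk 5, SNF 1^5
Ȟ^0 = (6 − 5) − 0 = 1, so Ȟ^0 ≅ Z
Ȟ^1 = (7 − 0) − 5 = 2, so Ȟ^1 ≅ Z^2
Ȟ^2 = (0 − 0) − 0 = 0, so Ȟ^2 ≅ 0


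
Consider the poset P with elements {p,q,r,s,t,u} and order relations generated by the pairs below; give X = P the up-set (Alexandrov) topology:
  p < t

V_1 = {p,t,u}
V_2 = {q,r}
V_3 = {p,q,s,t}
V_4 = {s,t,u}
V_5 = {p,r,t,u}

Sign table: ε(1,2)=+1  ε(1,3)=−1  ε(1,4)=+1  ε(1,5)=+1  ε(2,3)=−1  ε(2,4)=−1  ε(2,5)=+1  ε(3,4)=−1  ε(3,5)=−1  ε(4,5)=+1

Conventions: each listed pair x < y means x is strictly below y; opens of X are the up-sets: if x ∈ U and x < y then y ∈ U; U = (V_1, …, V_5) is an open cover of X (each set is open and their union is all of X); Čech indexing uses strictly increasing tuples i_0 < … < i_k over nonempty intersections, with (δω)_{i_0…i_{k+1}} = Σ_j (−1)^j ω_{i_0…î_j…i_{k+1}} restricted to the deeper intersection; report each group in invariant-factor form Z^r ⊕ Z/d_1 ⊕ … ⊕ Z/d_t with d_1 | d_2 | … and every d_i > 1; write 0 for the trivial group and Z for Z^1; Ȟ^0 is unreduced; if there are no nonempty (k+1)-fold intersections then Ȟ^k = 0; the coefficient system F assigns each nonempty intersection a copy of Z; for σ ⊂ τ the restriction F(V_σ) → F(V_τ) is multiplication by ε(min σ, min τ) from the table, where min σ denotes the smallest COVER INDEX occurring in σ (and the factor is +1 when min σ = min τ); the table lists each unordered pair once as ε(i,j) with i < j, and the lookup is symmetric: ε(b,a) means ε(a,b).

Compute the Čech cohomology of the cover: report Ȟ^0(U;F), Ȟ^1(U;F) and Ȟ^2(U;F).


nonempty intersections:
  V13={p,t} V14={t,u} V15={p,t,u} V23={q} V25={r} V34={s,t} V35={p,t} V45={t,u}
  V134={t} V135={p,t} V145={t,u} V345={t}
  V1345={t}
C dims 5,8,4,1; δ0: rk 4, SNF 1^4; δ1: rk 3, SNF 1^3; δ2: rk 1, SNF 1^1
Ȟ^0: (5−4)−0=1 ⇒ Z
Ȟ^1: (8−3)−4=1 ⇒ Z
Ȟ^2: (4−1)−3=0 ⇒ 0

Ȟ^0(U;F) ≅ Z, Ȟ^1(U;F) ≅ Z and Ȟ^2(U;F) ≅ 0


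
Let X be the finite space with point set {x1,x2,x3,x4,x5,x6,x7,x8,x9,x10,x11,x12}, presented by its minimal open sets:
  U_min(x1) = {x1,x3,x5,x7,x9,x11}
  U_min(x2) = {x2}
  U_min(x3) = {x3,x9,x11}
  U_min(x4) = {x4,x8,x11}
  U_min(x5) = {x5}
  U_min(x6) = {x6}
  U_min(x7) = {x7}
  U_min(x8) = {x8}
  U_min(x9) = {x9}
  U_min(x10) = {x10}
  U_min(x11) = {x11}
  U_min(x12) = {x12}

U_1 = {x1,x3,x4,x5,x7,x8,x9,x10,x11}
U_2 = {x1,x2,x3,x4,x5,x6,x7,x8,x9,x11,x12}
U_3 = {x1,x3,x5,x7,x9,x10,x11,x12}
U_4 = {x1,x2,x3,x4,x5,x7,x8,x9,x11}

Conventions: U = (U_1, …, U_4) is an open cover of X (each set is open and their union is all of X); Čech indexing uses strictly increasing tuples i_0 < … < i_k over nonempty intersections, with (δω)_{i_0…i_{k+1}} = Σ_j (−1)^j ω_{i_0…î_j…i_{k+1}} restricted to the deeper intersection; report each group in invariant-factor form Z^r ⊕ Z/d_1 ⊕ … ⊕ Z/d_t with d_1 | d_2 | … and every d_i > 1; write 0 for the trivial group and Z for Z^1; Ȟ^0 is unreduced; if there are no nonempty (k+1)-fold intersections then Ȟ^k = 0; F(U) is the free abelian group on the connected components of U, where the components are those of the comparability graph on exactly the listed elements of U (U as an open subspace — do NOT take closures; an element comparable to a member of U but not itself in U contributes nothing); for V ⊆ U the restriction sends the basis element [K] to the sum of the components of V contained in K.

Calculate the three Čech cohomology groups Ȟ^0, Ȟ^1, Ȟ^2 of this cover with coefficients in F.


nonempty intersections:
  U12={x1,x3,x4,x5,x7,x8,x9,x11} U13={x1,x3,x5,x7,x9,x10,x11} U14={x1,x3,x4,x5,x7,x8,x9,x11} U23={x1,x3,x5,x7,x9,x11,x12} U24={x1,x2,x3,x4,x5,x7,x8,x9,x11} U34={x1,x3,x5,x7,x9,x11}
  U123={x1,x3,x5,x7,x9,x11} U124={x1,x3,x4,x5,x7,x8,x9,x11} U134={x1,x3,x5,x7,x9,x11} U234={x1,x3,x5,x7,x9,x11}
  U1234={x1,x3,x5,x7,x9,x11}
components per intersection:
  U1: {x1,x3,x4,x5,x7,x8,x9,x11} {x10}
  U2: {x1,x3,x4,x5,x7,x8,x9,x11} {x2} {x6} {x12}
  U3: {x1,x3,x5,x7,x9,x11} {x10} {x12}
  U4: {x1,x3,x4,x5,x7,x8,x9,x11} {x2}
  U12: {x1,x3,x4,x5,x7,x8,x9,x11}
  U13: {x1,x3,x5,x7,x9,x11} {x10}
  U14: {x1,x3,x4,x5,x7,x8,x9,x11}
  U23: {x1,x3,x5,x7,x9,x11} {x12}
  U24: {x1,x3,x4,x5,x7,x8,x9,x11} {x2}
  U34: {x1,x3,x5,x7,x9,x11}
  U123: {x1,x3,x5,x7,x9,x11}
  U124: {x1,x3,x4,x5,x7,x8,x9,x11}
  U134: {x1,x3,x5,x7,x9,x11}
  U234: {x1,x3,x5,x7,x9,x11}
  U1234: {x1,x3,x5,x7,x9,x11}
C dims 11,9,4,1; δ0: rk 6, SNF 1^6; δ1: rk 3, SNF 1^3; δ2: rk 1, SNF 1^1
Ȟ^0: (11−6)−0=5 ⇒ Z^5
Ȟ^1: (9−3)−6=0 ⇒ 0
Ȟ^2: (4−1)−3=0 ⇒ 0

Ȟ^0 ≅ Z^5,  Ȟ^1 ≅ 0,  Ȟ^2 ≅ 0


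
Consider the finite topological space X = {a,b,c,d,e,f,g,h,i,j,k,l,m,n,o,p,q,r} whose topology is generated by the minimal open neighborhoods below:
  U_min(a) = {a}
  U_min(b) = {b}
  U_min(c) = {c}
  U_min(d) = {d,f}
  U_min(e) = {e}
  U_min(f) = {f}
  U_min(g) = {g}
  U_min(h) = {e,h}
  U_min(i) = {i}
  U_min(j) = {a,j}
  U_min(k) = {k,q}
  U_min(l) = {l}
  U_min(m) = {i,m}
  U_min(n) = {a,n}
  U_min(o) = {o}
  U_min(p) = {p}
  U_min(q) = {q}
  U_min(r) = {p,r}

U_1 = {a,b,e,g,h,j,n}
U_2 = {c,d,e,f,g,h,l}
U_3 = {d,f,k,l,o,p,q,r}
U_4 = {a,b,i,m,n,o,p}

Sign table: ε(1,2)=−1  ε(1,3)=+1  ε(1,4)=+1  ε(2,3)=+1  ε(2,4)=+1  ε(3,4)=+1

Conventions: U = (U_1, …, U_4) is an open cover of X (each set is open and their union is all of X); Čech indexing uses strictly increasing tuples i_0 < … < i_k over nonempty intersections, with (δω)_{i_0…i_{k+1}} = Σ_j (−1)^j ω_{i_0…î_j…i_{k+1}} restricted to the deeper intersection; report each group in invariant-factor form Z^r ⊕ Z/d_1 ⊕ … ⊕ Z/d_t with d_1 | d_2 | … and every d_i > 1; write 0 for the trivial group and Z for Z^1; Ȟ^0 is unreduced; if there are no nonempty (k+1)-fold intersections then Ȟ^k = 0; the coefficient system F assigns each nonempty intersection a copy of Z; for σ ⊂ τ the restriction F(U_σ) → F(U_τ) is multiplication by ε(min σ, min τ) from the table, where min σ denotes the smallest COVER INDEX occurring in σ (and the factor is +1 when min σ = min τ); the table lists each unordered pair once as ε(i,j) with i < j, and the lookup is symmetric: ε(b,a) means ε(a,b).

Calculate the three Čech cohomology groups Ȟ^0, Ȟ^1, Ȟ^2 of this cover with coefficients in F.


nonempty intersections:
  U12={e,g,h} U14={a,b,n} U23={d,f,l} U34={o,p}
C dims 4,4; δ0: rk 4, SNF 1^3·2
Ȟ^0: (4−4)−0=0 ⇒ 0
Ȟ^1: (4−0)−4=0 plus torsion [2] ⇒ Z/2
Ȟ^2: (0−0)−0=0 ⇒ 0

Ȟ^0 ≅ 0,  Ȟ^1 ≅ Z/2,  Ȟ^2 ≅ 0


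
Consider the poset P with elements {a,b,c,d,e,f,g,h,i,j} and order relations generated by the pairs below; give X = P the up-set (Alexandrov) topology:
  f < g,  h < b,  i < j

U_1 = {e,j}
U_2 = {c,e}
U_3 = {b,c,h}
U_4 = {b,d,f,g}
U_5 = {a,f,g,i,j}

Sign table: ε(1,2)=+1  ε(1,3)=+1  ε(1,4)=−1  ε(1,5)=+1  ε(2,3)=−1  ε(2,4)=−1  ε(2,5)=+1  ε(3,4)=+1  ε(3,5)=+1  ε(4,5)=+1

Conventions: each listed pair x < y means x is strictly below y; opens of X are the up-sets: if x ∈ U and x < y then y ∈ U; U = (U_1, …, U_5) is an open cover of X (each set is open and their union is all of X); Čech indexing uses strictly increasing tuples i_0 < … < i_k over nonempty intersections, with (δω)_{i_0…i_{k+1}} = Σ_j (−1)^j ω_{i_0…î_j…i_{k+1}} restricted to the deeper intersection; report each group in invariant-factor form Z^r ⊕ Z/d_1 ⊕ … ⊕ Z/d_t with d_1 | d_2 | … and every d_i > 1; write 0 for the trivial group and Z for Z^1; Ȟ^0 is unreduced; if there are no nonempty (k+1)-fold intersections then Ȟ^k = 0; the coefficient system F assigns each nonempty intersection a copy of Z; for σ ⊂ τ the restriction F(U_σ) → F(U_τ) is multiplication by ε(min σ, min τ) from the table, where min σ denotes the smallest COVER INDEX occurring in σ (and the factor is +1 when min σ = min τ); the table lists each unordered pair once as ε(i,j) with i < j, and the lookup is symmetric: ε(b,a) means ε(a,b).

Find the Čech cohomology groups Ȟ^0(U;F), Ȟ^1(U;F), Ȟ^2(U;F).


nerve simplices:
  U12={e} U15={j} U23={c} U34={b} U45={f,g}
C dims 5,5; δ0: rk 5, SNF 1^4·2
degree 0: 5−5−0 = 0 → Ȟ^0 ≅ 0
degree 1: 5−0−5 = 0 plus torsion [2] → Ȟ^1 ≅ Z/2
degree 2: 0−0−0 = 0 → Ȟ^2 ≅ 0

Ȟ^0 = 0; Ȟ^1 = Z/2; Ȟ^2 = 0


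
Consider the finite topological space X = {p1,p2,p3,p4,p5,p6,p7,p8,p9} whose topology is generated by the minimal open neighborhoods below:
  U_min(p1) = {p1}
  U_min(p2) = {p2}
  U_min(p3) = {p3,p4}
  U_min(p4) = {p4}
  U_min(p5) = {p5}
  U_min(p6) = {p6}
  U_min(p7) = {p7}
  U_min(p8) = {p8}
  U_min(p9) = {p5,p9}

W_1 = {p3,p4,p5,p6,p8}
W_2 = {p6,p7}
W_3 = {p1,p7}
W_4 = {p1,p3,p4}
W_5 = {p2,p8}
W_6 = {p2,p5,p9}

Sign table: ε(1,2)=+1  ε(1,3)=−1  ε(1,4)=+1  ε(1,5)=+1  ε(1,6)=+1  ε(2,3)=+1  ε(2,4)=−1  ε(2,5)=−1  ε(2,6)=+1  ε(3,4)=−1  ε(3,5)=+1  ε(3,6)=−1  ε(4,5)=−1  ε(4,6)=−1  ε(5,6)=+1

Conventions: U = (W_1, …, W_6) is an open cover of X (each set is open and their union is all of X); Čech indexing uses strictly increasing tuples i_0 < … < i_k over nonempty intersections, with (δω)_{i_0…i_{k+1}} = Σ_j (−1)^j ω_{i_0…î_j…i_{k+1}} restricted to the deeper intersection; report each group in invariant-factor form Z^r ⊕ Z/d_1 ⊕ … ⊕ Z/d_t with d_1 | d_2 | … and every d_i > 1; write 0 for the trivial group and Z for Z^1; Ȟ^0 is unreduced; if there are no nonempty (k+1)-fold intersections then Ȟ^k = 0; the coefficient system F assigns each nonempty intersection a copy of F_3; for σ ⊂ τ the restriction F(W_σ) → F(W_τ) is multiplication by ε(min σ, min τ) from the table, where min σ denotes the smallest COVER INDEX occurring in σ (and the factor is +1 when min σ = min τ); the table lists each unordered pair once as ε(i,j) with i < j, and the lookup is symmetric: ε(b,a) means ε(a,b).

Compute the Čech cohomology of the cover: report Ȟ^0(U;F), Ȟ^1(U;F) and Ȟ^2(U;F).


nonempty intersections:
  W12={p6} W14={p3,p4} W15={p8} W16={p5} W23={p7} W34={p1} W56={p2}
C dims 6,7; δ0: rk_F3 6
Ȟ^0: (6−6)−0=0 ⇒ 0
Ȟ^1: (7−0)−6=1 ⇒ Z/3
Ȟ^2: (0−0)−0=0 ⇒ 0

Ȟ^0(U;F) ≅ 0; Ȟ^1(U;F) ≅ Z/3; Ȟ^2(U;F) ≅ 0


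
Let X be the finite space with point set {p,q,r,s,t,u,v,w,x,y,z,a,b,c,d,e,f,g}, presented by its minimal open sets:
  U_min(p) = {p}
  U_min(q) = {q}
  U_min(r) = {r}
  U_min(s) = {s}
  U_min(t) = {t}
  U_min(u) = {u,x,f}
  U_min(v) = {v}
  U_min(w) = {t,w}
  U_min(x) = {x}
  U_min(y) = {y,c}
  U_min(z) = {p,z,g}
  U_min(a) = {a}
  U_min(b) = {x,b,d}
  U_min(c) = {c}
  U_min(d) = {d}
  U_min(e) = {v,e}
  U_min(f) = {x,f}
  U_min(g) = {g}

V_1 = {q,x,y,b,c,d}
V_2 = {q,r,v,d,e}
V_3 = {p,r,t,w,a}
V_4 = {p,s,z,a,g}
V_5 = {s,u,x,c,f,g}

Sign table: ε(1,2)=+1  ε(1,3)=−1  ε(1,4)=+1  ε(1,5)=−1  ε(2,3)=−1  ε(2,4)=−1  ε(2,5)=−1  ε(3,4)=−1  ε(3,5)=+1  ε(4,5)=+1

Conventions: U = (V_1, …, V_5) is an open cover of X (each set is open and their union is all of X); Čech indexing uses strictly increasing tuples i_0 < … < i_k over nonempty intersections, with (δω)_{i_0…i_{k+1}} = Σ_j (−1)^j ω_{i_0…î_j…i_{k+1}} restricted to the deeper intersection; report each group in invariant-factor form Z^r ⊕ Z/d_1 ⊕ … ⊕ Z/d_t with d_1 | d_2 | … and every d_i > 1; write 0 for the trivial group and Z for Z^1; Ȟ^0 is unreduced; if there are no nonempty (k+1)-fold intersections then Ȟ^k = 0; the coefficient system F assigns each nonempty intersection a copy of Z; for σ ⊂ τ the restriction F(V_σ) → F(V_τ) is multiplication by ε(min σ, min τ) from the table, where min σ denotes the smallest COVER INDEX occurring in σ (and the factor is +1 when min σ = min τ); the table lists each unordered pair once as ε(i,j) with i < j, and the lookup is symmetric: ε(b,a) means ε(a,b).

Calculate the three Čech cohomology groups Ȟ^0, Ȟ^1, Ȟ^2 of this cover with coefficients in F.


Ȟ^0 ≅ 0,  Ȟ^1 ≅ Z/2,  Ȟ^2 ≅ 0

nerve simplices:
  V12={q,d} V15={x,c} V23={r} V34={p,a} V45={s,g}
C dims 5,5; δ0: rk 5, SNF 1^4·2
degree 0: 5−5−0 = 0 → Ȟ^0 ≅ 0
degree 1: 5−0−5 = 0 plus torsion [2] → Ȟ^1 ≅ Z/2
degree 2: 0−0−0 = 0 → Ȟ^2 ≅ 0


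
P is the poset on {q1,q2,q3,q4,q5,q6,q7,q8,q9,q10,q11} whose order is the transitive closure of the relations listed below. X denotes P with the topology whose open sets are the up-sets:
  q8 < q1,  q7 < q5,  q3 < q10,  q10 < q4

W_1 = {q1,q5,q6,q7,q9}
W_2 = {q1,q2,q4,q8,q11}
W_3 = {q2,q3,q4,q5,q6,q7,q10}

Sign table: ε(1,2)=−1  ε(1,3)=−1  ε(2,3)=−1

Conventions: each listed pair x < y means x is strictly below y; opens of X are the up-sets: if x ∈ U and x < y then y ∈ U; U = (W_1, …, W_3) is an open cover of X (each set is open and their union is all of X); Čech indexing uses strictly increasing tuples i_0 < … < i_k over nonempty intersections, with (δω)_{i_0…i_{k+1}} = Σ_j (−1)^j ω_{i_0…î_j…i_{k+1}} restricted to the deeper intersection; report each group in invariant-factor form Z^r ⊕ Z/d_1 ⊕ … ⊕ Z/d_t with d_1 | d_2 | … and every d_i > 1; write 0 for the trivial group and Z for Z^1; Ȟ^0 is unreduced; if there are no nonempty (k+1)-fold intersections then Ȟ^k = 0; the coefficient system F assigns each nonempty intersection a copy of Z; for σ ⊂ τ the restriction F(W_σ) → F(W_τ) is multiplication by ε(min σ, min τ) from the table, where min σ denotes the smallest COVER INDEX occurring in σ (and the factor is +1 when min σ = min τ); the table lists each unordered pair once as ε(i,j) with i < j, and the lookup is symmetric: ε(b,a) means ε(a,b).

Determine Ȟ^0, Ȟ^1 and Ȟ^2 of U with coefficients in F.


intersection data:
  W12={q1} W13={q5,q6,q7} W23={q2,q4}
C dims 3,3; δ0: rk 3, SNF 1^2·2
Ȟ^0 = (3 − 3) − 0 = 0, so Ȟ^0 ≅ 0
Ȟ^1 = (3 − 0) − 3 = 0 plus torsion [2], so Ȟ^1 ≅ Z/2
Ȟ^2 = (0 − 0) − 0 = 0, so Ȟ^2 ≅ 0

Ȟ^0 ≅ 0,  Ȟ^1 ≅ Z/2,  Ȟ^2 ≅ 0
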